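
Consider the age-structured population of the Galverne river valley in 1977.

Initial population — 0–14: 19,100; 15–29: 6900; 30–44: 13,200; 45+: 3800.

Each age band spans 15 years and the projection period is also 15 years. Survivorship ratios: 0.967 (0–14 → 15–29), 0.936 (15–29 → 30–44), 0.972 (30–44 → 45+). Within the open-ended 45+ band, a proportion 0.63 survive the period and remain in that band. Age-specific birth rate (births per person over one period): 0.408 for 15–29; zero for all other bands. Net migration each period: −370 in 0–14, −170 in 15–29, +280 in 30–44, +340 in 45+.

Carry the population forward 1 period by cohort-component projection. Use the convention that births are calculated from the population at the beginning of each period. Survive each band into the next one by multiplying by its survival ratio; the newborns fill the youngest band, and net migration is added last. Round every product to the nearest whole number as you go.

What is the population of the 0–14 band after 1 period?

2445

Period 1:
Births: 6900 × 0.408 = 2815
15–29: 19100 × 0.967 = 18470
30–44: 6900 × 0.936 = 6458
45+: 13200 × 0.972 + 3800 × 0.63 = 12830 + 2394 = 15224
Net migration: 0–14 − 370 → 2445; 15–29 − 170 → 18300; 30–44 + 280 → 6738; 45+ + 340 → 15564
Population now: 0–14=2445, 15–29=18300, 30–44=6738, 45+=15564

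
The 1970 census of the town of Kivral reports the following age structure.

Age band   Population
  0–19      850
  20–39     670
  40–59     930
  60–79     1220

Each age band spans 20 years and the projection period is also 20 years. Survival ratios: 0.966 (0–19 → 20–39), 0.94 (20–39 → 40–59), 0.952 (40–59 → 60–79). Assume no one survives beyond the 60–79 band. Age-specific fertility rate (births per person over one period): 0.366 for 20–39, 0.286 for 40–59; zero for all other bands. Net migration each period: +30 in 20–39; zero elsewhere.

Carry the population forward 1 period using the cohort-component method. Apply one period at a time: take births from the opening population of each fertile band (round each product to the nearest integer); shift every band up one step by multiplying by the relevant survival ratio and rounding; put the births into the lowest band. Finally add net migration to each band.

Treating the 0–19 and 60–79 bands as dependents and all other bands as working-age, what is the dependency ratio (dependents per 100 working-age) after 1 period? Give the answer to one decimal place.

Numbering the groups 1..4 from youngest to oldest:
After projecting period 1:
Births: 670 * 0.366 = 245 ; 930 * 0.286 = 266 → total 511
Group 2: 850 * 0.966 = 821
Group 3: 670 * 0.94 = 630
Group 4: 930 * 0.952 = 885
Net migration: Group 2 + 30 → 851
Population now: 0–19=511, 20–39=851, 40–59=630, 60–79=885
Dependents (band 0–19 + band 60–79) = 511 + 885 = 1396; working-age = 1481; ratio = 1396/1481 × 100 = 94.3

94.3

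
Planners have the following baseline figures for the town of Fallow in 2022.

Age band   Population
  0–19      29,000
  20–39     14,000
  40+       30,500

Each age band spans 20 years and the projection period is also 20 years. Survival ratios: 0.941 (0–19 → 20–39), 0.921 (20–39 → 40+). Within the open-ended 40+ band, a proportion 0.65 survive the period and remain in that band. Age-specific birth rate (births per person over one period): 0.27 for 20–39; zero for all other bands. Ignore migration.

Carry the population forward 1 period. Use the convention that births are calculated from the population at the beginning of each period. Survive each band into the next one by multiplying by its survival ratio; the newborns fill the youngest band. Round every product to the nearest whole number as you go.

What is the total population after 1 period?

63788

Period 1.
Births: 14000 × 0.27 = 3780
20–39: 29000 × 0.941 = 27289
40+: 14000 × 0.921 + 30500 × 0.65 = 12894 + 19825 = 32719
Population now: 0–19=3780, 20–39=27289, 40+=32719
Total after period 1: 3780 + 27289 + 32719 = 63788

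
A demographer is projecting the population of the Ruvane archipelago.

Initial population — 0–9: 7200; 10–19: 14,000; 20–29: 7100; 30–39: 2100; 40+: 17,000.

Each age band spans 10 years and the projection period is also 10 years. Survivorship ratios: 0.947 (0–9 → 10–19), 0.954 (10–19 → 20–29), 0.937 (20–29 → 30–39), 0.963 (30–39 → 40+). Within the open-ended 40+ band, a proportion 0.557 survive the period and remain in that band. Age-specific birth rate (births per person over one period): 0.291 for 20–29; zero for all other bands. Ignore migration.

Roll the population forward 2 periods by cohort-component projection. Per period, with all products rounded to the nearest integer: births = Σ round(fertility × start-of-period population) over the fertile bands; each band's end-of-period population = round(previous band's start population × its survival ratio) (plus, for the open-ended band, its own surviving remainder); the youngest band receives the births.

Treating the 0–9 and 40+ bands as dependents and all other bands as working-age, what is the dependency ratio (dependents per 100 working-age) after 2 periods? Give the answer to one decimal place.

After projecting period 1:
Births: 7100 × 0.291 = 2066
10–19: 7200 × 0.947 = 6818
20–29: 14000 × 0.954 = 13356
30–39: 7100 × 0.937 = 6653
40+: 2100 × 0.963 + 17000 × 0.557 = 2022 + 9469 = 11491
End of period: [2066, 6818, 13356, 6653, 11491]
After projecting period 2:
Births: 13356 × 0.291 = 3887
10–19: 2066 × 0.947 = 1957
20–29: 6818 × 0.954 = 6504
30–39: 13356 × 0.937 = 12515
40+: 6653 × 0.963 + 11491 × 0.557 = 6407 + 6400 = 12807
End of period: [3887, 1957, 6504, 12515, 12807]
Dependents (band 0–9 + band 40+) = 3887 + 12807 = 16694; working-age = 20976; ratio = 16694/20976 × 100 = 79.6

79.6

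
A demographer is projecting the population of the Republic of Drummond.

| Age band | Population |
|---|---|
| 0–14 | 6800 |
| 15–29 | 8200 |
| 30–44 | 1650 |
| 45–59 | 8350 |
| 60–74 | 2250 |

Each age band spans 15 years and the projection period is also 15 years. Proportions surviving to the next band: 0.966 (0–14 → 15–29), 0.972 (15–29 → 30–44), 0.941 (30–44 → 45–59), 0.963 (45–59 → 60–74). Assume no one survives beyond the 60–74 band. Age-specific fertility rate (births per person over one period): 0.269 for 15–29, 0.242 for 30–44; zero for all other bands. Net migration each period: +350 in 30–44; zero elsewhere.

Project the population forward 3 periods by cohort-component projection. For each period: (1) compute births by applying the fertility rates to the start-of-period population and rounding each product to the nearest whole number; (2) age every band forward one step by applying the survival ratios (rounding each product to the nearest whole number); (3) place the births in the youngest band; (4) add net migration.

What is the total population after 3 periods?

22631

(Bands numbered youngest = 1 to oldest = 5.)
After projecting period 1:
Births: 8200 × 0.269 = 2206, 1650 × 0.242 = 399 ⇒ total 2605
Band 2: 6800 × 0.966 = 6569
Band 3: 8200 × 0.972 = 7970
Band 4: 1650 × 0.941 = 1553
Band 5: 8350 × 0.963 = 8041
Net migration: Band 3 + 350 → 8320
End of period: [2605, 6569, 8320, 1553, 8041]
After projecting period 2:
Births: 6569 × 0.269 = 1767, 8320 × 0.242 = 2013 ⇒ total 3780
Band 2: 2605 × 0.966 = 2516
Band 3: 6569 × 0.972 = 6385
Band 4: 8320 × 0.941 = 7829
Band 5: 1553 × 0.963 = 1496
Net migration: Band 3 + 350 → 6735
End of period: [3780, 2516, 6735, 7829, 1496]
After projecting period 3:
Births: 2516 × 0.269 = 677, 6735 × 0.242 = 1630 ⇒ total 2307
Band 2: 3780 × 0.966 = 3651
Band 3: 2516 × 0.972 = 2446
Band 4: 6735 × 0.941 = 6338
Band 5: 7829 × 0.963 = 7539
Net migration: Band 3 + 350 → 2796
End of period: [2307, 3651, 2796, 6338, 7539]
Total after period 3: 2307 + 3651 + 2796 + 6338 + 7539 = 22631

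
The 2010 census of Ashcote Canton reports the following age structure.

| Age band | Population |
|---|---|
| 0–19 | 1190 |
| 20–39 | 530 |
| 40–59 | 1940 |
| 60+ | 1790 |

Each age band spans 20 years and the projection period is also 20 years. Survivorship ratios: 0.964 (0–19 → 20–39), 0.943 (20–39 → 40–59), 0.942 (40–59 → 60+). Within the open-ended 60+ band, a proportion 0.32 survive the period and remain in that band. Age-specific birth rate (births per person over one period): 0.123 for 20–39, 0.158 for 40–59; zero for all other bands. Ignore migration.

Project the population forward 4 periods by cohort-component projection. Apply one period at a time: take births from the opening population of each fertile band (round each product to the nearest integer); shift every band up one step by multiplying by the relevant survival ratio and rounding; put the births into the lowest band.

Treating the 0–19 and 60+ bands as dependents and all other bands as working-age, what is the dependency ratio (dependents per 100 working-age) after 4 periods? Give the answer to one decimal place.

Call the bands 1 to 4, youngest first.
[period 1]
Births: 530 * 0.123 = 65, 1940 * 0.158 = 307 → 372
Band 2: 1190 * 0.964 = 1147
Band 3: 530 * 0.943 = 500
Band 4: 1940 * 0.942 + 1790 * 0.32 = 1827 + 573 = 2400
Giving 372 / 1147 / 500 / 2400.
[period 2]
Births: 1147 * 0.123 = 141, 500 * 0.158 = 79 → 220
Band 2: 372 * 0.964 = 359
Band 3: 1147 * 0.943 = 1082
Band 4: 500 * 0.942 + 2400 * 0.32 = 471 + 768 = 1239
Giving 220 / 359 / 1082 / 1239.
[period 3]
Births: 359 * 0.123 = 44, 1082 * 0.158 = 171 → 215
Band 2: 220 * 0.964 = 212
Band 3: 359 * 0.943 = 339
Band 4: 1082 * 0.942 + 1239 * 0.32 = 1019 + 396 = 1415
Giving 215 / 212 / 339 / 1415.
[period 4]
Births: 212 * 0.123 = 26, 339 * 0.158 = 54 → 80
Band 2: 215 * 0.964 = 207
Band 3: 212 * 0.943 = 200
Band 4: 339 * 0.942 + 1415 * 0.32 = 319 + 453 = 772
Giving 80 / 207 / 200 / 772.
Dependents (band 0–19 + band 60+) = 80 + 772 = 852; working-age = 407; ratio = 852/407 × 100 = 209.3

209.3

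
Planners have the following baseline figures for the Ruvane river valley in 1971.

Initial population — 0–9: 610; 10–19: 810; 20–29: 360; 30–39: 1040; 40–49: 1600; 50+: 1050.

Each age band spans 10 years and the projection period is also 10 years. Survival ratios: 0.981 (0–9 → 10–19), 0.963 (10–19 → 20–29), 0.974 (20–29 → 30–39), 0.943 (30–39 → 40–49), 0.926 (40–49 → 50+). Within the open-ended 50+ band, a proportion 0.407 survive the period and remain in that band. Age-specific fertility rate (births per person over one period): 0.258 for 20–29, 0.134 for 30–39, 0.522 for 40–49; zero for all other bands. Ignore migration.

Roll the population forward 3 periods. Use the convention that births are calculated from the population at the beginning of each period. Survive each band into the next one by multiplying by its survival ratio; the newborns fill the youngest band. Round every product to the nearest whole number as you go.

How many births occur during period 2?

Period 1:
Births: 360 × 0.258 = 93, 1040 × 0.134 = 139, 1600 × 0.522 = 835 → total 1067
10–19: 610 × 0.981 = 598
20–29: 810 × 0.963 = 780
30–39: 360 × 0.974 = 351
40–49: 1040 × 0.943 = 981
50+: 1600 × 0.926 + 1050 × 0.407 = 1482 + 427 = 1909
End of period: [1067, 598, 780, 351, 981, 1909]
Period 2:
Births: 780 × 0.258 = 201, 351 × 0.134 = 47, 981 × 0.522 = 512 → total 760
10–19: 1067 × 0.981 = 1047
20–29: 598 × 0.963 = 576
30–39: 780 × 0.974 = 760
40–49: 351 × 0.943 = 331
50+: 981 × 0.926 + 1909 × 0.407 = 908 + 777 = 1685
End of period: [760, 1047, 576, 760, 331, 1685]

760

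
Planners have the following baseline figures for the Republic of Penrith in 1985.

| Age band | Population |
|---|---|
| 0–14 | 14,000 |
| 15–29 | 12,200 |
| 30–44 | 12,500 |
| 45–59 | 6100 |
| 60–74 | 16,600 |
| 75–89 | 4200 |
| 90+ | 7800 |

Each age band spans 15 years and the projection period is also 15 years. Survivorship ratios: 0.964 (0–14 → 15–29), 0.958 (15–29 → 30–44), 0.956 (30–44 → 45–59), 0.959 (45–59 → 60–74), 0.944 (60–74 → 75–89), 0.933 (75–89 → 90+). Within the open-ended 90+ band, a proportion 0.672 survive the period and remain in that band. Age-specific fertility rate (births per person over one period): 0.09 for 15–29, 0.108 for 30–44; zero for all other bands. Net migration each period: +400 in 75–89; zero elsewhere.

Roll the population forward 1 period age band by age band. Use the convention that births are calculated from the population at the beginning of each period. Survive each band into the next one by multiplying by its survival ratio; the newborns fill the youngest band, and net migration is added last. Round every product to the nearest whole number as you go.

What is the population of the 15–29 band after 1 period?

13496

Let group 1 be 0–14 through group 7 = 90+.
[period 1]
Births: 12200 × 0.09 = 1098 ; 12500 × 0.108 = 1350 ⇒ total 2448
Group 2: 14000 × 0.964 = 13496
Group 3: 12200 × 0.958 = 11688
Group 4: 12500 × 0.956 = 11950
Group 5: 6100 × 0.959 = 5850
Group 6: 16600 × 0.944 = 15670
Group 7: 4200 × 0.933 + 7800 × 0.672 = 3919 + 5242 = 9161
Net migration: Group 6 + 400 → 16070
End of period: [2448, 13496, 11688, 11950, 5850, 16070, 9161]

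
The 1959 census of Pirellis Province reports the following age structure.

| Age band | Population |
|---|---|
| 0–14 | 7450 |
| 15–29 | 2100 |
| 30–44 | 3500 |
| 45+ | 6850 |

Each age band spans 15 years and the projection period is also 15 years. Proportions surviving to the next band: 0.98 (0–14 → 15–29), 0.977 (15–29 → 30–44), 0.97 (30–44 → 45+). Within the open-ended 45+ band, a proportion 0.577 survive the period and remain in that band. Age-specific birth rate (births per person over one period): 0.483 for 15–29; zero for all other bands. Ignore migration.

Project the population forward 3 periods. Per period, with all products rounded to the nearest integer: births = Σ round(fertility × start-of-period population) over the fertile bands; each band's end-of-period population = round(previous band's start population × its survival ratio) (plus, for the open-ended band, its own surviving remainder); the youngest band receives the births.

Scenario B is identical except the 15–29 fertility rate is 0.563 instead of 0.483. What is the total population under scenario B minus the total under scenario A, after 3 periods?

Period 1:
Births: 2100 × 0.483 = 1014
15–29: 7450 × 0.98 = 7301
30–44: 2100 × 0.977 = 2052
45+: 3500 × 0.97 + 6850 × 0.577 = 3395 + 3952 = 7347
Population now: 0–14=1014, 15–29=7301, 30–44=2052, 45+=7347
Period 2:
Births: 7301 × 0.483 = 3526
15–29: 1014 × 0.98 = 994
30–44: 7301 × 0.977 = 7133
45+: 2052 × 0.97 + 7347 × 0.577 = 1990 + 4239 = 6229
Population now: 0–14=3526, 15–29=994, 30–44=7133, 45+=6229
Period 3:
Births: 994 × 0.483 = 480
15–29: 3526 × 0.98 = 3455
30–44: 994 × 0.977 = 971
45+: 7133 × 0.97 + 6229 × 0.577 = 6919 + 3594 = 10513
Population now: 0–14=480, 15–29=3455, 30–44=971, 45+=10513
Scenario A total after 3 periods: 15419
Scenario B projection —
Period 1:
Births: 2100 × 0.563 = 1182
15–29: 7450 × 0.98 = 7301
30–44: 2100 × 0.977 = 2052
45+: 3500 × 0.97 + 6850 × 0.577 = 3395 + 3952 = 7347
Population now: 0–14=1182, 15–29=7301, 30–44=2052, 45+=7347
Period 2:
Births: 7301 × 0.563 = 4110
15–29: 1182 × 0.98 = 1158
30–44: 7301 × 0.977 = 7133
45+: 2052 × 0.97 + 7347 × 0.577 = 1990 + 4239 = 6229
Population now: 0–14=4110, 15–29=1158, 30–44=7133, 45+=6229
Period 3:
Births: 1158 × 0.563 = 652
15–29: 4110 × 0.98 = 4028
30–44: 1158 × 0.977 = 1131
45+: 7133 × 0.97 + 6229 × 0.577 = 6919 + 3594 = 10513
Population now: 0–14=652, 15–29=4028, 30–44=1131, 45+=10513
Scenario B total after 3 periods: 16324
Difference B − A = 16324 − 15419 = 905

905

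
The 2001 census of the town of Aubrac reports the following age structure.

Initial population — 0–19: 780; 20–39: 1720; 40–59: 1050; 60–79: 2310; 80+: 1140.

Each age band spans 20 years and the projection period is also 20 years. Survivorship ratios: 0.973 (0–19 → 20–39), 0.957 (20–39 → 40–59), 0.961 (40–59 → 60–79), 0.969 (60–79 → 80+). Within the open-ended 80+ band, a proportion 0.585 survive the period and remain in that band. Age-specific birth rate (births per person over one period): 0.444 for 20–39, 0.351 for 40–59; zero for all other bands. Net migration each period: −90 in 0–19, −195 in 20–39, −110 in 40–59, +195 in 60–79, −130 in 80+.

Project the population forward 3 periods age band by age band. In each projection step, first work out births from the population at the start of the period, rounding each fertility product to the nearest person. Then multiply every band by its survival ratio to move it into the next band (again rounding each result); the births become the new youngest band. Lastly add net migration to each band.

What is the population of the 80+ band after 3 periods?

3045

Numbering the groups 1..5 from youngest to oldest:
Period 1:
Births: 1720 × 0.444 = 764  |  1050 × 0.351 = 369 → 1133
Group 2: 780 × 0.973 = 759
Group 3: 1720 × 0.957 = 1646
Group 4: 1050 × 0.961 = 1009
Group 5: 2310 × 0.969 + 1140 × 0.585 = 2238 + 667 = 2905
Net migration: Group 1 − 90 → 1043; Group 2 − 195 → 564; Group 3 − 110 → 1536; Group 4 + 195 → 1204; Group 5 − 130 → 2775
Giving 1043 / 564 / 1536 / 1204 / 2775.
Period 2:
Births: 564 × 0.444 = 250  |  1536 × 0.351 = 539 → 789
Group 2: 1043 × 0.973 = 1015
Group 3: 564 × 0.957 = 540
Group 4: 1536 × 0.961 = 1476
Group 5: 1204 × 0.969 + 2775 × 0.585 = 1167 + 1623 = 2790
Net migration: Group 1 − 90 → 699; Group 2 − 195 → 820; Group 3 − 110 → 430; Group 4 + 195 → 1671; Group 5 − 130 → 2660
Giving 699 / 820 / 430 / 1671 / 2660.
Period 3:
Births: 820 × 0.444 = 364  |  430 × 0.351 = 151 → 515
Group 2: 699 × 0.973 = 680
Group 3: 820 × 0.957 = 785
Group 4: 430 × 0.961 = 413
Group 5: 1671 × 0.969 + 2660 × 0.585 = 1619 + 1556 = 3175
Net migration: Group 1 − 90 → 425; Group 2 − 195 → 485; Group 3 − 110 → 675; Group 4 + 195 → 608; Group 5 − 130 → 3045
Giving 425 / 485 / 675 / 608 / 3045.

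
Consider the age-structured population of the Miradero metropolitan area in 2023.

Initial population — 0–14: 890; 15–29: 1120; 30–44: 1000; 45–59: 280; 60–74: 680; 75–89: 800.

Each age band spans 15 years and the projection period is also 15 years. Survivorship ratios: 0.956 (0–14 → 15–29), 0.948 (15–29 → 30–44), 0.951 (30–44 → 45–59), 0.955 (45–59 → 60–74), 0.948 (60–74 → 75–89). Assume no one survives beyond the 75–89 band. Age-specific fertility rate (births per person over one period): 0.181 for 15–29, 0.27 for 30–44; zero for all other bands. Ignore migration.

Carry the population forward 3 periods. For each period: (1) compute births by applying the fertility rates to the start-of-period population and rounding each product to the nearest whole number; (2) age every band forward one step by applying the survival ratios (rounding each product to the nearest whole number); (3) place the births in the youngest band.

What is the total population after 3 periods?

3743

Period 1:
Births: 1120 * 0.181 = 203 ; 1000 * 0.27 = 270 ⇒ total 473
15–29: 890 * 0.956 = 851
30–44: 1120 * 0.948 = 1062
45–59: 1000 * 0.951 = 951
60–74: 280 * 0.955 = 267
75–89: 680 * 0.948 = 645
Giving 473 / 851 / 1062 / 951 / 267 / 645.
Period 2:
Births: 851 * 0.181 = 154 ; 1062 * 0.27 = 287 ⇒ total 441
15–29: 473 * 0.956 = 452
30–44: 851 * 0.948 = 807
45–59: 1062 * 0.951 = 1010
60–74: 951 * 0.955 = 908
75–89: 267 * 0.948 = 253
Giving 441 / 452 / 807 / 1010 / 908 / 253.
Period 3:
Births: 452 * 0.181 = 82 ; 807 * 0.27 = 218 ⇒ total 300
15–29: 441 * 0.956 = 422
30–44: 452 * 0.948 = 428
45–59: 807 * 0.951 = 767
60–74: 1010 * 0.955 = 965
75–89: 908 * 0.948 = 861
Giving 300 / 422 / 428 / 767 / 965 / 861.
Total after period 3: 300 + 422 + 428 + 767 + 965 + 861 = 3743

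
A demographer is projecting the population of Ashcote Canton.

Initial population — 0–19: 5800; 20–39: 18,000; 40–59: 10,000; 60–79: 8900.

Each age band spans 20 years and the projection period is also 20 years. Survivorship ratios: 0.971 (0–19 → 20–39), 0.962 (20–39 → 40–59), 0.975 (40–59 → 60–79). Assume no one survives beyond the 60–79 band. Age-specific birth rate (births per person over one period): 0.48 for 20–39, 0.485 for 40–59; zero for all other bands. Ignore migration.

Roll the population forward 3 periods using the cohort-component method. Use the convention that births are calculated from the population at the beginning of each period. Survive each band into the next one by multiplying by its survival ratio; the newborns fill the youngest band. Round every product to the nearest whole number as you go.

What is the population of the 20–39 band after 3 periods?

10779

(Groups numbered youngest = 1 to oldest = 4.)
Period 1.
Births: 18000 * 0.48 = 8640  |  10000 * 0.485 = 4850 → 13490
Group 2: 5800 * 0.971 = 5632
Group 3: 18000 * 0.962 = 17316
Group 4: 10000 * 0.975 = 9750
End of period: [13490, 5632, 17316, 9750]
Period 2.
Births: 5632 * 0.48 = 2703  |  17316 * 0.485 = 8398 → 11101
Group 2: 13490 * 0.971 = 13099
Group 3: 5632 * 0.962 = 5418
Group 4: 17316 * 0.975 = 16883
End of period: [11101, 13099, 5418, 16883]
Period 3.
Births: 13099 * 0.48 = 6288  |  5418 * 0.485 = 2628 → 8916
Group 2: 11101 * 0.971 = 10779
Group 3: 13099 * 0.962 = 12601
Group 4: 5418 * 0.975 = 5283
End of period: [8916, 10779, 12601, 5283]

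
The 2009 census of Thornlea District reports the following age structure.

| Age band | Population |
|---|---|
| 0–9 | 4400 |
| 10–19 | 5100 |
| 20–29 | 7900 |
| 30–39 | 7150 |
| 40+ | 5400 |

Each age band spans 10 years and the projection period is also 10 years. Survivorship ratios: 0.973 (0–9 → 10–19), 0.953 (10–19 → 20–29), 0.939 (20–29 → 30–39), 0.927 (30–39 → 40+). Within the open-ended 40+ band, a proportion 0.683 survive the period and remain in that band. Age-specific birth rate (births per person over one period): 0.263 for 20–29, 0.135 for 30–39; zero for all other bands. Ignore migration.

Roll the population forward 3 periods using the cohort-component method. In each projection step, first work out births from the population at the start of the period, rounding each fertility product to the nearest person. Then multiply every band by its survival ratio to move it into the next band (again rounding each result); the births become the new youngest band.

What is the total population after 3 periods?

(Groups numbered youngest = 1 to oldest = 5.)
Period 1:
Births: 7900 × 0.263 = 2078  |  7150 × 0.135 = 965 → 3043
Group 2: 4400 × 0.973 = 4281
Group 3: 5100 × 0.953 = 4860
Group 4: 7900 × 0.939 = 7418
Group 5: 7150 × 0.927 + 5400 × 0.683 = 6628 + 3688 = 10316
Giving 3043 / 4281 / 4860 / 7418 / 10316.
Period 2:
Births: 4860 × 0.263 = 1278  |  7418 × 0.135 = 1001 → 2279
Group 2: 3043 × 0.973 = 2961
Group 3: 4281 × 0.953 = 4080
Group 4: 4860 × 0.939 = 4564
Group 5: 7418 × 0.927 + 10316 × 0.683 = 6876 + 7046 = 13922
Giving 2279 / 2961 / 4080 / 4564 / 13922.
Period 3:
Births: 4080 × 0.263 = 1073  |  4564 × 0.135 = 616 → 1689
Group 2: 2279 × 0.973 = 2217
Group 3: 2961 × 0.953 = 2822
Group 4: 4080 × 0.939 = 3831
Group 5: 4564 × 0.927 + 13922 × 0.683 = 4231 + 9509 = 13740
Giving 1689 / 2217 / 2822 / 3831 / 13740.
Total after period 3: 1689 + 2217 + 2822 + 3831 + 13740 = 24299

24299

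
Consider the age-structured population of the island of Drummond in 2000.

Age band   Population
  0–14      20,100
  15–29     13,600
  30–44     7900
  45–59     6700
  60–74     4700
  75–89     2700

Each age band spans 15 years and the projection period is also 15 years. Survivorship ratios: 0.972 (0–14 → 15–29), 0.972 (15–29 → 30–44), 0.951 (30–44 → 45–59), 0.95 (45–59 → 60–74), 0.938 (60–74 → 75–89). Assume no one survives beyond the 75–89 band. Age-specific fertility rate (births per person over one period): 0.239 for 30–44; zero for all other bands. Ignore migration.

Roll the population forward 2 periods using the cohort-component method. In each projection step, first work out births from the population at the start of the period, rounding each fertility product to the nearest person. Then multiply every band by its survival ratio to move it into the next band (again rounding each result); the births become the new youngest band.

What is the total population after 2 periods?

49662

— Period 1 —
Births: 7900 * 0.239 = 1888
15–29: 20100 * 0.972 = 19537
30–44: 13600 * 0.972 = 13219
45–59: 7900 * 0.951 = 7513
60–74: 6700 * 0.95 = 6365
75–89: 4700 * 0.938 = 4409
End of period: [1888, 19537, 13219, 7513, 6365, 4409]
— Period 2 —
Births: 13219 * 0.239 = 3159
15–29: 1888 * 0.972 = 1835
30–44: 19537 * 0.972 = 18990
45–59: 13219 * 0.951 = 12571
60–74: 7513 * 0.95 = 7137
75–89: 6365 * 0.938 = 5970
End of period: [3159, 1835, 18990, 12571, 7137, 5970]
Total after period 2: 3159 + 1835 + 18990 + 12571 + 7137 + 5970 = 49662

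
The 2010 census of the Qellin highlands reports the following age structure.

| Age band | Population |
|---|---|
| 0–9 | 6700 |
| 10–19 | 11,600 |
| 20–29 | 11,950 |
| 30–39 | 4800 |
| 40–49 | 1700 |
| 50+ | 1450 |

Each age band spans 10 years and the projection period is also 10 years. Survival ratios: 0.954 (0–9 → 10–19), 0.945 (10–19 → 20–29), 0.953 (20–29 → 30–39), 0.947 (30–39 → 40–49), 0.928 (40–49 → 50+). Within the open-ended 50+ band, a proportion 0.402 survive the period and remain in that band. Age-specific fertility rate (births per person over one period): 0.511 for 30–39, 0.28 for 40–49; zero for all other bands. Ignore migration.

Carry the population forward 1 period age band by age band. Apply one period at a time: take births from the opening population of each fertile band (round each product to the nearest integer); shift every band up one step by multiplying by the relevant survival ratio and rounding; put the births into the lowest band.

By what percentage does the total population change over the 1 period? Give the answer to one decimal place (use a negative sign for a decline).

0.5

Period 1:
Births: 4800 × 0.511 = 2453  |  1700 × 0.28 = 476 → 2929
10–19: 6700 × 0.954 = 6392
20–29: 11600 × 0.945 = 10962
30–39: 11950 × 0.953 = 11388
40–49: 4800 × 0.947 = 4546
50+: 1700 × 0.928 + 1450 × 0.402 = 1578 + 583 = 2161
Population now: 0–9=2929, 10–19=6392, 20–29=10962, 30–39=11388, 40–49=4546, 50+=2161
Total: 38200 → 38378; change = 178; percentage change = 0.5%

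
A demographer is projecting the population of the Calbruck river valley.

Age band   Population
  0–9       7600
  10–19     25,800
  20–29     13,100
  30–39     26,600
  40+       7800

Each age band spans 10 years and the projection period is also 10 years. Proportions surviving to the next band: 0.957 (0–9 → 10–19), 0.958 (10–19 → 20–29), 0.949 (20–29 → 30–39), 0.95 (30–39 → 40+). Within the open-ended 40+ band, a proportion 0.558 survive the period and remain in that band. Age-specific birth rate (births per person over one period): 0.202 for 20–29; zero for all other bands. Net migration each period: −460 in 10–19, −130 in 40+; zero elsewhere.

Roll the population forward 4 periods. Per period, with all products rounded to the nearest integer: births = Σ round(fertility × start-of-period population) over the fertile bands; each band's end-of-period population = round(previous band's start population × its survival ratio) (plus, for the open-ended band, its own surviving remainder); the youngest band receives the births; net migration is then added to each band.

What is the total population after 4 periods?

34098

Let group 1 be 0–9 through group 5 = 40+.
Period 1:
Births: 13100 * 0.202 = 2646
Group 2: 7600 * 0.957 = 7273
Group 3: 25800 * 0.958 = 24716
Group 4: 13100 * 0.949 = 12432
Group 5: 26600 * 0.95 + 7800 * 0.558 = 25270 + 4352 = 29622
Net migration: Group 2 − 460 → 6813; Group 5 − 130 → 29492
Population now: 0–9=2646, 10–19=6813, 20–29=24716, 30–39=12432, 40+=29492
Period 2:
Births: 24716 * 0.202 = 4993
Group 2: 2646 * 0.957 = 2532
Group 3: 6813 * 0.958 = 6527
Group 4: 24716 * 0.949 = 23455
Group 5: 12432 * 0.95 + 29492 * 0.558 = 11810 + 16457 = 28267
Net migration: Group 2 − 460 → 2072; Group 5 − 130 → 28137
Population now: 0–9=4993, 10–19=2072, 20–29=6527, 30–39=23455, 40+=28137
Period 3:
Births: 6527 * 0.202 = 1318
Group 2: 4993 * 0.957 = 4778
Group 3: 2072 * 0.958 = 1985
Group 4: 6527 * 0.949 = 6194
Group 5: 23455 * 0.95 + 28137 * 0.558 = 22282 + 15700 = 37982
Net migration: Group 2 − 460 → 4318; Group 5 − 130 → 37852
Population now: 0–9=1318, 10–19=4318, 20–29=1985, 30–39=6194, 40+=37852
Period 4:
Births: 1985 * 0.202 = 401
Group 2: 1318 * 0.957 = 1261
Group 3: 4318 * 0.958 = 4137
Group 4: 1985 * 0.949 = 1884
Group 5: 6194 * 0.95 + 37852 * 0.558 = 5884 + 21121 = 27005
Net migration: Group 2 − 460 → 801; Group 5 − 130 → 26875
Population now: 0–9=401, 10–19=801, 20–29=4137, 30–39=1884, 40+=26875
Total after period 4: 401 + 801 + 4137 + 1884 + 26875 = 34098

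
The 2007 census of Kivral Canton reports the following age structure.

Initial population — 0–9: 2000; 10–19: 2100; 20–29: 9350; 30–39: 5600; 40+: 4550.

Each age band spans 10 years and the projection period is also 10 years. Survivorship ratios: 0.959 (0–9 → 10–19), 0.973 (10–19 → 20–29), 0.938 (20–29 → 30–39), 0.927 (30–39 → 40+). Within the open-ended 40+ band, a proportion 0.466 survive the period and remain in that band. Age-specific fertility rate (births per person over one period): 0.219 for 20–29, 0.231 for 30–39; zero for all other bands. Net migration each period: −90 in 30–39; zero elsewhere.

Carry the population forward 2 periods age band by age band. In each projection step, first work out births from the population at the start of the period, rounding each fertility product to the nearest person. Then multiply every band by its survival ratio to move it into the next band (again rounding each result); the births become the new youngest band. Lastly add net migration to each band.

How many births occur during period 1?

3342

After projecting period 1:
Births: 9350 * 0.219 = 2048 ; 5600 * 0.231 = 1294 — total 3342
10–19: 2000 * 0.959 = 1918
20–29: 2100 * 0.973 = 2043
30–39: 9350 * 0.938 = 8770
40+: 5600 * 0.927 + 4550 * 0.466 = 5191 + 2120 = 7311
Net migration: 30–39 − 90 → 8680
End of period: [3342, 1918, 2043, 8680, 7311]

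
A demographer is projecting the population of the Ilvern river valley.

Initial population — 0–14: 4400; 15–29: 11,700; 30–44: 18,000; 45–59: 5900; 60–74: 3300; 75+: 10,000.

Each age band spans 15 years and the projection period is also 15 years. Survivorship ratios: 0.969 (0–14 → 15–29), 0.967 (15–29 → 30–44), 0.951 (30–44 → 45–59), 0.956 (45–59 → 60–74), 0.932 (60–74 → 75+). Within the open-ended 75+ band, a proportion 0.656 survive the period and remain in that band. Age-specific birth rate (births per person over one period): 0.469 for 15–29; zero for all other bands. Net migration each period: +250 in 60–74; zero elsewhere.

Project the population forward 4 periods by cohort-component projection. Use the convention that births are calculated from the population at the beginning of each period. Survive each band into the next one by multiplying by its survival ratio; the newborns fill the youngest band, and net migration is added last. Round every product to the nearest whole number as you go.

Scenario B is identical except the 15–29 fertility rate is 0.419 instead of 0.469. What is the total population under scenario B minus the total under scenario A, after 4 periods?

Numbering the groups 1..6 from youngest to oldest:
Period 1.
Births: 11700 × 0.469 = 5487
Group 2: 4400 × 0.969 = 4264
Group 3: 11700 × 0.967 = 11314
Group 4: 18000 × 0.951 = 17118
Group 5: 5900 × 0.956 = 5640
Group 6: 3300 × 0.932 + 10000 × 0.656 = 3076 + 6560 = 9636
Net migration: Group 5 + 250 → 5890
→ [5487, 4264, 11314, 17118, 5890, 9636]
Period 2.
Births: 4264 × 0.469 = 2000
Group 2: 5487 × 0.969 = 5317
Group 3: 4264 × 0.967 = 4123
Group 4: 11314 × 0.951 = 10760
Group 5: 17118 × 0.956 = 16365
Group 6: 5890 × 0.932 + 9636 × 0.656 = 5489 + 6321 = 11810
Net migration: Group 5 + 250 → 16615
→ [2000, 5317, 4123, 10760, 16615, 11810]
Period 3.
Births: 5317 × 0.469 = 2494
Group 2: 2000 × 0.969 = 1938
Group 3: 5317 × 0.967 = 5142
Group 4: 4123 × 0.951 = 3921
Group 5: 10760 × 0.956 = 10287
Group 6: 16615 × 0.932 + 11810 × 0.656 = 15485 + 7747 = 23232
Net migration: Group 5 + 250 → 10537
→ [2494, 1938, 5142, 3921, 10537, 23232]
Period 4.
Births: 1938 × 0.469 = 909
Group 2: 2494 × 0.969 = 2417
Group 3: 1938 × 0.967 = 1874
Group 4: 5142 × 0.951 = 4890
Group 5: 3921 × 0.956 = 3748
Group 6: 10537 × 0.932 + 23232 × 0.656 = 9820 + 15240 = 25060
Net migration: Group 5 + 250 → 3998
→ [909, 2417, 1874, 4890, 3998, 25060]
Scenario A total after 4 periods: 39148
Scenario B projection —
Period 1.
Births: 11700 × 0.419 = 4902
Group 2: 4400 × 0.969 = 4264
Group 3: 11700 × 0.967 = 11314
Group 4: 18000 × 0.951 = 17118
Group 5: 5900 × 0.956 = 5640
Group 6: 3300 × 0.932 + 10000 × 0.656 = 3076 + 6560 = 9636
Net migration: Group 5 + 250 → 5890
→ [4902, 4264, 11314, 17118, 5890, 9636]
Period 2.
Births: 4264 × 0.419 = 1787
Group 2: 4902 × 0.969 = 4750
Group 3: 4264 × 0.967 = 4123
Group 4: 11314 × 0.951 = 10760
Group 5: 17118 × 0.956 = 16365
Group 6: 5890 × 0.932 + 9636 × 0.656 = 5489 + 6321 = 11810
Net migration: Group 5 + 250 → 16615
→ [1787, 4750, 4123, 10760, 16615, 11810]
Period 3.
Births: 4750 × 0.419 = 1990
Group 2: 1787 × 0.969 = 1732
Group 3: 4750 × 0.967 = 4593
Group 4: 4123 × 0.951 = 3921
Group 5: 10760 × 0.956 = 10287
Group 6: 16615 × 0.932 + 11810 × 0.656 = 15485 + 7747 = 23232
Net migration: Group 5 + 250 → 10537
→ [1990, 1732, 4593, 3921, 10537, 23232]
Period 4.
Births: 1732 × 0.419 = 726
Group 2: 1990 × 0.969 = 1928
Group 3: 1732 × 0.967 = 1675
Group 4: 4593 × 0.951 = 4368
Group 5: 3921 × 0.956 = 3748
Group 6: 10537 × 0.932 + 23232 × 0.656 = 9820 + 15240 = 25060
Net migration: Group 5 + 250 → 3998
→ [726, 1928, 1675, 4368, 3998, 25060]
Scenario B total after 4 periods: 37755
Difference B − A = 37755 − 39148 = -1393

-1393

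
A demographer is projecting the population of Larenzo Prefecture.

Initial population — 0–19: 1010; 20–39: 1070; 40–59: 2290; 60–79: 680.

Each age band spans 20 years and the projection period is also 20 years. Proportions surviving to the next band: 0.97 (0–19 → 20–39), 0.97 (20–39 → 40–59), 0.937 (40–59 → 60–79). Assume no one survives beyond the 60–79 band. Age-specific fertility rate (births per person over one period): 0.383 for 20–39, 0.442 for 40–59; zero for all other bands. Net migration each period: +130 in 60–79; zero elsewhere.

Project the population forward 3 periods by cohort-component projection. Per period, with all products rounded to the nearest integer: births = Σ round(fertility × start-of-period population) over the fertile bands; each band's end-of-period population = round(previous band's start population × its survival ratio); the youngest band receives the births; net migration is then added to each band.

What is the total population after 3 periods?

4116

Call the groups 1 to 4, youngest first.
Period 1:
Births: 1070 × 0.383 = 410 ; 2290 × 0.442 = 1012 — total 1422
Group 2: 1010 × 0.97 = 980
Group 3: 1070 × 0.97 = 1038
Group 4: 2290 × 0.937 = 2146
Net migration: Group 4 + 130 → 2276
→ [1422, 980, 1038, 2276]
Period 2:
Births: 980 × 0.383 = 375 ; 1038 × 0.442 = 459 — total 834
Group 2: 1422 × 0.97 = 1379
Group 3: 980 × 0.97 = 951
Group 4: 1038 × 0.937 = 973
Net migration: Group 4 + 130 → 1103
→ [834, 1379, 951, 1103]
Period 3:
Births: 1379 × 0.383 = 528 ; 951 × 0.442 = 420 — total 948
Group 2: 834 × 0.97 = 809
Group 3: 1379 × 0.97 = 1338
Group 4: 951 × 0.937 = 891
Net migration: Group 4 + 130 → 1021
→ [948, 809, 1338, 1021]
Total after period 3: 948 + 809 + 1338 + 1021 = 4116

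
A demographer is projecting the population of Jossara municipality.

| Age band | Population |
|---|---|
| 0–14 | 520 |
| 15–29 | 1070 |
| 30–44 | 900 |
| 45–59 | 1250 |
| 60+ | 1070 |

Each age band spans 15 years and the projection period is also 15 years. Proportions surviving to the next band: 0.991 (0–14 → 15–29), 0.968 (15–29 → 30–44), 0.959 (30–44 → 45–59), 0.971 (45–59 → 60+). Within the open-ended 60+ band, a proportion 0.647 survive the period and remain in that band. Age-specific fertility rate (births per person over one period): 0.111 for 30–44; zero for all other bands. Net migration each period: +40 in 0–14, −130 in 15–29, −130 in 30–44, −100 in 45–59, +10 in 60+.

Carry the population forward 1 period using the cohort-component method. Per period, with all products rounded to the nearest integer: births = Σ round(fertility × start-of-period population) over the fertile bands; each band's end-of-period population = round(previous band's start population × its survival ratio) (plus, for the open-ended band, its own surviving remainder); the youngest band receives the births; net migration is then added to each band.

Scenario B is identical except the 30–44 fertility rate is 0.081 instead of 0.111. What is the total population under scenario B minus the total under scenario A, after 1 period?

-27

(Groups numbered youngest = 1 to oldest = 5.)
After projecting period 1:
Births: 900 × 0.111 = 100
Group 2: 520 × 0.991 = 515
Group 3: 1070 × 0.968 = 1036
Group 4: 900 × 0.959 = 863
Group 5: 1250 × 0.971 + 1070 × 0.647 = 1214 + 692 = 1906
Net migration: Group 1 + 40 → 140; Group 2 − 130 → 385; Group 3 − 130 → 906; Group 4 − 100 → 763; Group 5 + 10 → 1916
Giving 140 / 385 / 906 / 763 / 1916.
Scenario A total after 1 period: 4110
Scenario B projection —
After projecting period 1:
Births: 900 × 0.081 = 73
Group 2: 520 × 0.991 = 515
Group 3: 1070 × 0.968 = 1036
Group 4: 900 × 0.959 = 863
Group 5: 1250 × 0.971 + 1070 × 0.647 = 1214 + 692 = 1906
Net migration: Group 1 + 40 → 113; Group 2 − 130 → 385; Group 3 − 130 → 906; Group 4 − 100 → 763; Group 5 + 10 → 1916
Giving 113 / 385 / 906 / 763 / 1916.
Scenario B total after 1 period: 4083
Difference B − A = 4083 − 4110 = -27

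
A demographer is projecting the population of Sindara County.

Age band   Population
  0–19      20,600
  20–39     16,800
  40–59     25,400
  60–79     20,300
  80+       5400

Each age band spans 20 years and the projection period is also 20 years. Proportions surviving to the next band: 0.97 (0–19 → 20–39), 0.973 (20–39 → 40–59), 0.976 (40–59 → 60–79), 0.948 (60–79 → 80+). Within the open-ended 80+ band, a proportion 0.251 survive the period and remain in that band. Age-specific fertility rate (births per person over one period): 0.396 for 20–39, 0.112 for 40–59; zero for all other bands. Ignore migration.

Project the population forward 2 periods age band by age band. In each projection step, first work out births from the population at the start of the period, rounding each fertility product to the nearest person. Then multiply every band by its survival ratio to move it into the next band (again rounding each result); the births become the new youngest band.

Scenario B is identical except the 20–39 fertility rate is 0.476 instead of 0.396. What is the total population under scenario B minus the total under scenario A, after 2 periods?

2902

Call the groups 1 to 5, youngest first.
— Period 1 —
Births: 16800 * 0.396 = 6653  |  25400 * 0.112 = 2845 → 9498
Group 2: 20600 * 0.97 = 19982
Group 3: 16800 * 0.973 = 16346
Group 4: 25400 * 0.976 = 24790
Group 5: 20300 * 0.948 + 5400 * 0.251 = 19244 + 1355 = 20599
End of period: [9498, 19982, 16346, 24790, 20599]
— Period 2 —
Births: 19982 * 0.396 = 7913  |  16346 * 0.112 = 1831 → 9744
Group 2: 9498 * 0.97 = 9213
Group 3: 19982 * 0.973 = 19442
Group 4: 16346 * 0.976 = 15954
Group 5: 24790 * 0.948 + 20599 * 0.251 = 23501 + 5170 = 28671
End of period: [9744, 9213, 19442, 15954, 28671]
Scenario A total after 2 periods: 83024
Scenario B projection —
— Period 1 —
Births: 16800 * 0.476 = 7997  |  25400 * 0.112 = 2845 → 10842
Group 2: 20600 * 0.97 = 19982
Group 3: 16800 * 0.973 = 16346
Group 4: 25400 * 0.976 = 24790
Group 5: 20300 * 0.948 + 5400 * 0.251 = 19244 + 1355 = 20599
End of period: [10842, 19982, 16346, 24790, 20599]
— Period 2 —
Births: 19982 * 0.476 = 9511  |  16346 * 0.112 = 1831 → 11342
Group 2: 10842 * 0.97 = 10517
Group 3: 19982 * 0.973 = 19442
Group 4: 16346 * 0.976 = 15954
Group 5: 24790 * 0.948 + 20599 * 0.251 = 23501 + 5170 = 28671
End of period: [11342, 10517, 19442, 15954, 28671]
Scenario B total after 2 periods: 85926
Difference B − A = 85926 − 83024 = 2902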